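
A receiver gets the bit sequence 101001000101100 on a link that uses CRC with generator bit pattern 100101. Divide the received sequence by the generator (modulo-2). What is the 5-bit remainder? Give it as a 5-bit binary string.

00000

Modulo-2 division of 101001000101100 by 100101:
  pos 0: 101001 XOR 100101 = 001100
  pos 2: 110000 XOR 100101 = 010101
  pos 3: 101010 XOR 100101 = 001111
  pos 5: 111110 XOR 100101 = 011011
  pos 6: 110111 XOR 100101 = 010010
  pos 7: 100101 XOR 100101 = 000000
Remainder = 00000 (zero — the frame passes the CRC check).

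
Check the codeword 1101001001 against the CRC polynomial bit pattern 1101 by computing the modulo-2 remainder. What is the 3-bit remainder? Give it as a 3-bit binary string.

100

Modulo-2 division of 1101001001 by 1101:
  pos 0: 1101 XOR 1101 = 0000
  pos 6: 1001 XOR 1101 = 0100
Remainder = 100 (nonzero — an error is detected).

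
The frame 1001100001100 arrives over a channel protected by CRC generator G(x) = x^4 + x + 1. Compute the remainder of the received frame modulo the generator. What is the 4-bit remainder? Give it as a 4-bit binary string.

1100

Modulo-2 division of 1001100001100 by 10011:
  pos 0: 10011 XOR 10011 = 00000
Remainder = 1100 (nonzero — an error is detected).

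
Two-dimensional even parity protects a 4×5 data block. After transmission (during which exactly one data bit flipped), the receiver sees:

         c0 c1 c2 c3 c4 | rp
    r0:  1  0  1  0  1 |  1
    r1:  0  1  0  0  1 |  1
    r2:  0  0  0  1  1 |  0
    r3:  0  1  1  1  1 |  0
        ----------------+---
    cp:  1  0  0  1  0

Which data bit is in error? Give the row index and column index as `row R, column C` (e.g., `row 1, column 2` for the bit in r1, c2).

row 1, column 3

Recompute each row's even parity and compare to rp:
  r0: data parity 1, sent rp 1 → ok
  r1: data parity 0, sent rp 1 → mismatch
  r2: data parity 0, sent rp 0 → ok
  r3: data parity 0, sent rp 0 → ok
Recompute each column's even parity and compare to cp:
  c0: data parity 1, sent cp 1 → ok
  c1: data parity 0, sent cp 0 → ok
  c2: data parity 0, sent cp 0 → ok
  c3: data parity 0, sent cp 1 → mismatch
  c4: data parity 0, sent cp 0 → ok
Exactly one row (r1) and one column (c3) fail → the flipped bit is at their intersection.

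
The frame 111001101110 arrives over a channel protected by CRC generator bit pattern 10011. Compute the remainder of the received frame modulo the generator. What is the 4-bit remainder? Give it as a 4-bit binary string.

0111

Modulo-2 division of 111001101110 by 10011:
  pos 0: 11100 XOR 10011 = 01111
  pos 1: 11111 XOR 10011 = 01100
  pos 2: 11001 XOR 10011 = 01010
  pos 3: 10100 XOR 10011 = 00111
  pos 5: 11111 XOR 10011 = 01100
  pos 6: 11001 XOR 10011 = 01010
  pos 7: 10100 XOR 10011 = 00111
Remainder = 0111 (nonzero — an error is detected).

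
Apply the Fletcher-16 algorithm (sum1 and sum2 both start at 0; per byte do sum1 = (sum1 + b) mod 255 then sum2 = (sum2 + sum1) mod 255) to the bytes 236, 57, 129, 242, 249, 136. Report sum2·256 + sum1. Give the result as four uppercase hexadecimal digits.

071D

Running sums (mod 255):
  after byte 0 (236): sum1=236, sum2=236
  after byte 1 (57): sum1=38, sum2=19
  after byte 2 (129): sum1=167, sum2=186
  after byte 3 (242): sum1=154, sum2=85
  after byte 4 (249): sum1=148, sum2=233
  after byte 5 (136): sum1=29, sum2=7
Checksum = sum2·256 + sum1 = 7·256 + 29 = 1821 = 0x071D.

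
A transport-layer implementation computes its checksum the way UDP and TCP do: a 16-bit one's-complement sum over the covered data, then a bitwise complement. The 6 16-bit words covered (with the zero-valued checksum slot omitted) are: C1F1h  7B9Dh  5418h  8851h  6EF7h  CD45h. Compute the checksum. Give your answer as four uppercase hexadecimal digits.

A9C9

One's-complement addition (fold any carry out of bit 15 back into bit 0):
  0xC1F1 + 0x7B9D = 0x13D8E → wrap carry → 0x3D8F
  0x3D8F + 0x5418 = 0x091A7
  0x91A7 + 0x8851 = 0x119F8 → wrap carry → 0x19F9
  0x19F9 + 0x6EF7 = 0x088F0
  0x88F0 + 0xCD45 = 0x15635 → wrap carry → 0x5636
One's-complement sum = 0x5636.
Checksum = ~0x5636 & 0xFFFF = 0xA9C9.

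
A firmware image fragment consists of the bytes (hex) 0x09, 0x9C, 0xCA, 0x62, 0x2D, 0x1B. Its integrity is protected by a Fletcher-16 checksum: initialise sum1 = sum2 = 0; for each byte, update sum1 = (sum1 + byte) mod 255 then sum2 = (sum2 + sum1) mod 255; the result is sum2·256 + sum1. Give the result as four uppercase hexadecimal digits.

Running sums (mod 255):
  after byte 0 (0x09): sum1=9, sum2=9
  after byte 1 (0x9C): sum1=165, sum2=174
  after byte 2 (0xCA): sum1=112, sum2=31
  after byte 3 (0x62): sum1=210, sum2=241
  after byte 4 (0x2D): sum1=0, sum2=241
  after byte 5 (0x1B): sum1=27, sum2=13
Checksum = sum2·256 + sum1 = 13·256 + 27 = 3355 = 0x0D1B.

0D1B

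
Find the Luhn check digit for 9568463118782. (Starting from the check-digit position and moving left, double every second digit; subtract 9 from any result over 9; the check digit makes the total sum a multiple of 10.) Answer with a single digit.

Partial digits right→left: 2 8 7 8 1 1 3 6 4 8 6 5 9
Double every second digit counting from the check-digit position (so the 1st, 3rd, 5th, ... of the partial from the right).
  doubled (with −9 where >9): 4 5 2 6 8 3 9 → sum 37
  kept as-is: 8 8 1 6 8 5 → sum 36
Total = 37 + 36 = 73.
Check digit = (10 − (73 mod 10)) mod 10 = 7.

7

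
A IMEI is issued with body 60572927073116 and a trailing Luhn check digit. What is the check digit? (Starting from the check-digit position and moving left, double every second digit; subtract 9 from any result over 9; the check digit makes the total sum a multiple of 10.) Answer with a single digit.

Partial digits right→left: 6 1 1 3 7 0 7 2 9 2 7 5 0 6
Double every second digit counting from the check-digit position (so the 1st, 3rd, 5th, ... of the partial from the right).
  doubled (with −9 where >9): 3 2 5 5 9 5 0 → sum 29
  kept as-is: 1 3 0 2 2 5 6 → sum 19
Total = 29 + 19 = 48.
Check digit = (10 − (48 mod 10)) mod 10 = 2.

2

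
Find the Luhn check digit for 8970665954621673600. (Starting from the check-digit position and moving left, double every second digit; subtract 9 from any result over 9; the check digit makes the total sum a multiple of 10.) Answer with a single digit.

1

Partial digits right→left: 0 0 6 3 7 6 1 2 6 4 5 9 5 6 6 0 7 9 8
Double every second digit counting from the check-digit position (so the 1st, 3rd, 5th, ... of the partial from the right).
  doubled (with −9 where >9): 0 3 5 2 3 1 1 3 5 7 → sum 30
  kept as-is: 0 3 6 2 4 9 6 0 9 → sum 39
Total = 30 + 39 = 69.
Check digit = (10 − (69 mod 10)) mod 10 = 1.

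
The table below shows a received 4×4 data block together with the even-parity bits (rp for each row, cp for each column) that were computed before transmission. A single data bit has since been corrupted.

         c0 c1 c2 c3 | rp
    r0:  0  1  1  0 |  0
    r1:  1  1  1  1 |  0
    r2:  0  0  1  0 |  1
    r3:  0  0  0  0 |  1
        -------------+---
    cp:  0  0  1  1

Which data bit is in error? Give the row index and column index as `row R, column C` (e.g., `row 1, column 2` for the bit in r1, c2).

Recompute each row's even parity and compare to rp:
  r0: data parity 0, sent rp 0 → ok
  r1: data parity 0, sent rp 0 → ok
  r2: data parity 1, sent rp 1 → ok
  r3: data parity 0, sent rp 1 → mismatch
Recompute each column's even parity and compare to cp:
  c0: data parity 1, sent cp 0 → mismatch
  c1: data parity 0, sent cp 0 → ok
  c2: data parity 1, sent cp 1 → ok
  c3: data parity 1, sent cp 1 → ok
Exactly one row (r3) and one column (c0) fail → the flipped bit is at their intersection.

row 3, column 0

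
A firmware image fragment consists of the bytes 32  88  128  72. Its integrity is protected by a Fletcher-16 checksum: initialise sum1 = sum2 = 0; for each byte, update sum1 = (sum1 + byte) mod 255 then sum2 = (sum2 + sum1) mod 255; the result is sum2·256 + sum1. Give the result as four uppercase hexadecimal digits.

D241

Running sums (mod 255):
  after byte 0 (32): sum1=32, sum2=32
  after byte 1 (88): sum1=120, sum2=152
  after byte 2 (128): sum1=248, sum2=145
  after byte 3 (72): sum1=65, sum2=210
Checksum = sum2·256 + sum1 = 210·256 + 65 = 53825 = 0xD241.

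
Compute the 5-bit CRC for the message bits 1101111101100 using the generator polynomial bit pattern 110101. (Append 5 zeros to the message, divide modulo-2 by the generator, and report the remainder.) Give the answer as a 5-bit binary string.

Append 5 zeros: 110111110110000000. Divide by 110101 (XOR where the leading bit is 1):
  pos 0: 110111 XOR 110101 = 000010
  pos 4: 101101 XOR 110101 = 011000
  pos 5: 110001 XOR 110101 = 000100
  pos 8: 100000 XOR 110101 = 010101
  pos 9: 101010 XOR 110101 = 011111
  pos 10: 111110 XOR 110101 = 001011
  pos 12: 101100 XOR 110101 = 011001
Remainder (last 5 bits) = 11001. This is the CRC / FCS.

11001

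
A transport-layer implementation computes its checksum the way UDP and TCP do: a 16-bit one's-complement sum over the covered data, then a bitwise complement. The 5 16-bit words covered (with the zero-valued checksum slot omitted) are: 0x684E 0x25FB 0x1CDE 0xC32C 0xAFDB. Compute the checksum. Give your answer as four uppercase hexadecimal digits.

One's-complement addition (fold any carry out of bit 15 back into bit 0):
  0x684E + 0x25FB = 0x08E49
  0x8E49 + 0x1CDE = 0x0AB27
  0xAB27 + 0xC32C = 0x16E53 → wrap carry → 0x6E54
  0x6E54 + 0xAFDB = 0x11E2F → wrap carry → 0x1E30
One's-complement sum = 0x1E30.
Checksum = ~0x1E30 & 0xFFFF = 0xE1CF.

E1CF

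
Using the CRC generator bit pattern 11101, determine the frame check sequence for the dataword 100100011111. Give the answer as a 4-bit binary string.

Append 4 zeros: 1001000111110000. Divide by 11101 (XOR where the leading bit is 1):
  pos 0: 10010 XOR 11101 = 01111
  pos 1: 11110 XOR 11101 = 00011
  pos 4: 11011 XOR 11101 = 00110
  pos 6: 11011 XOR 11101 = 00110
  pos 8: 11010 XOR 11101 = 00111
  pos 10: 11100 XOR 11101 = 00001
Remainder (last 4 bits) = 0010. This is the CRC / FCS.

0010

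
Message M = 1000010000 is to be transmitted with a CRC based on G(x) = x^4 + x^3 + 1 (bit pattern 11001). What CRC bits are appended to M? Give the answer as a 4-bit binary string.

Append 4 zeros: 10000100000000. Divide by 11001 (XOR where the leading bit is 1):
  pos 0: 10000 XOR 11001 = 01001
  pos 1: 10011 XOR 11001 = 01010
  pos 2: 10100 XOR 11001 = 01101
  pos 3: 11010 XOR 11001 = 00011
  pos 6: 11000 XOR 11001 = 00001
Remainder (last 4 bits) = 1000. This is the CRC / FCS.

1000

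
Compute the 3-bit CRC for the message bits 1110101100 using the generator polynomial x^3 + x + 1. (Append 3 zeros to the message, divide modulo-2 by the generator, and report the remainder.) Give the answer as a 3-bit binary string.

010

Append 3 zeros: 1110101100000. Divide by 1011 (XOR where the leading bit is 1):
  pos 0: 1110 XOR 1011 = 0101
  pos 1: 1011 XOR 1011 = 0000
  pos 6: 1100 XOR 1011 = 0111
  pos 7: 1110 XOR 1011 = 0101
  pos 8: 1010 XOR 1011 = 0001
Remainder (last 3 bits) = 010. This is the CRC / FCS.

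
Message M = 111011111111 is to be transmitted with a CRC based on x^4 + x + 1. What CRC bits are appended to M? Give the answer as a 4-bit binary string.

Append 4 zeros: 1110111111110000. Divide by 10011 (XOR where the leading bit is 1):
  pos 0: 11101 XOR 10011 = 01110
  pos 1: 11101 XOR 10011 = 01110
  pos 2: 11101 XOR 10011 = 01110
  pos 3: 11101 XOR 10011 = 01110
  pos 4: 11101 XOR 10011 = 01110
  pos 5: 11101 XOR 10011 = 01110
  pos 6: 11101 XOR 10011 = 01110
  pos 7: 11101 XOR 10011 = 01110
  pos 8: 11100 XOR 10011 = 01111
  pos 9: 11110 XOR 10011 = 01101
  pos 10: 11010 XOR 10011 = 01001
  pos 11: 10010 XOR 10011 = 00001
Remainder (last 4 bits) = 0001. This is the CRC / FCS.

0001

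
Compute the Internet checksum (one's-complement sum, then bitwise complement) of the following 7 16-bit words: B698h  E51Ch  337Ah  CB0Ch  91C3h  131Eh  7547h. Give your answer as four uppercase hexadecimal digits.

One's-complement addition (fold any carry out of bit 15 back into bit 0):
  0xB698 + 0xE51C = 0x19BB4 → wrap carry → 0x9BB5
  0x9BB5 + 0x337A = 0x0CF2F
  0xCF2F + 0xCB0C = 0x19A3B → wrap carry → 0x9A3C
  0x9A3C + 0x91C3 = 0x12BFF → wrap carry → 0x2C00
  0x2C00 + 0x131E = 0x03F1E
  0x3F1E + 0x7547 = 0x0B465
One's-complement sum = 0xB465.
Checksum = ~0xB465 & 0xFFFF = 0x4B9A.

4B9A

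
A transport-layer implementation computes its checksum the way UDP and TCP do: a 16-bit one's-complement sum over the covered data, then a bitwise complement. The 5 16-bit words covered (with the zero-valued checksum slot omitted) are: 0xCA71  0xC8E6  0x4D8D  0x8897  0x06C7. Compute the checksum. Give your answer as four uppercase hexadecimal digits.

One's-complement addition (fold any carry out of bit 15 back into bit 0):
  0xCA71 + 0xC8E6 = 0x19357 → wrap carry → 0x9358
  0x9358 + 0x4D8D = 0x0E0E5
  0xE0E5 + 0x8897 = 0x1697C → wrap carry → 0x697D
  0x697D + 0x06C7 = 0x07044
One's-complement sum = 0x7044.
Checksum = ~0x7044 & 0xFFFF = 0x8FBB.

8FBB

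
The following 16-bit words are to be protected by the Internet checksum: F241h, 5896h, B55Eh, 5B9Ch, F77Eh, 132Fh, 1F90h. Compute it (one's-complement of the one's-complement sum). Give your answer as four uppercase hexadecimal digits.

One's-complement addition (fold any carry out of bit 15 back into bit 0):
  0xF241 + 0x5896 = 0x14AD7 → wrap carry → 0x4AD8
  0x4AD8 + 0xB55E = 0x10036 → wrap carry → 0x0037
  0x0037 + 0x5B9C = 0x05BD3
  0x5BD3 + 0xF77E = 0x15351 → wrap carry → 0x5352
  0x5352 + 0x132F = 0x06681
  0x6681 + 0x1F90 = 0x08611
One's-complement sum = 0x8611.
Checksum = ~0x8611 & 0xFFFF = 0x79EE.

79EE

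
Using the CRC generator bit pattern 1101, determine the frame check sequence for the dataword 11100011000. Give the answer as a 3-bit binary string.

101

Append 3 zeros: 11100011000000. Divide by 1101 (XOR where the leading bit is 1):
  pos 0: 1110 XOR 1101 = 0011
  pos 2: 1100 XOR 1101 = 0001
  pos 5: 1110 XOR 1101 = 0011
  pos 7: 1100 XOR 1101 = 0001
  pos 10: 1000 XOR 1101 = 0101
Remainder (last 3 bits) = 101. This is the CRC / FCS.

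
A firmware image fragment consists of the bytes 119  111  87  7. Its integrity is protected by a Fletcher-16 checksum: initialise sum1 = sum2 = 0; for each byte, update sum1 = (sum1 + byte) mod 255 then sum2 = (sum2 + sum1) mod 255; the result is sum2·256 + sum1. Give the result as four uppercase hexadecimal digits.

Running sums (mod 255):
  after byte 0 (119): sum1=119, sum2=119
  after byte 1 (111): sum1=230, sum2=94
  after byte 2 (87): sum1=62, sum2=156
  after byte 3 (7): sum1=69, sum2=225
Checksum = sum2·256 + sum1 = 225·256 + 69 = 57669 = 0xE145.

E145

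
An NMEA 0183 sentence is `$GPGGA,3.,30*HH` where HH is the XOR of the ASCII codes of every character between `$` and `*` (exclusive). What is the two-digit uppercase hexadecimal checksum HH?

48

XOR the ASCII codes of the payload characters:
  'G' = 0x47 → acc = 0x47
  'P' = 0x50 → acc = 0x17
  'G' = 0x47 → acc = 0x50
  'G' = 0x47 → acc = 0x17
  'A' = 0x41 → acc = 0x56
  ',' = 0x2C → acc = 0x7A
  '3' = 0x33 → acc = 0x49
  '.' = 0x2E → acc = 0x67
  ',' = 0x2C → acc = 0x4B
  '3' = 0x33 → acc = 0x78
  '0' = 0x30 → acc = 0x48
Checksum = 0x48.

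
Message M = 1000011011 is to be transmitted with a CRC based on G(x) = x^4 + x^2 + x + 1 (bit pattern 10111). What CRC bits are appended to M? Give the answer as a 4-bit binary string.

0001

Append 4 zeros: 10000110110000. Divide by 10111 (XOR where the leading bit is 1):
  pos 0: 10000 XOR 10111 = 00111
  pos 2: 11111 XOR 10111 = 01000
  pos 3: 10000 XOR 10111 = 00111
  pos 5: 11111 XOR 10111 = 01000
  pos 6: 10000 XOR 10111 = 00111
  pos 8: 11100 XOR 10111 = 01011
  pos 9: 10110 XOR 10111 = 00001
Remainder (last 4 bits) = 0001. This is the CRC / FCS.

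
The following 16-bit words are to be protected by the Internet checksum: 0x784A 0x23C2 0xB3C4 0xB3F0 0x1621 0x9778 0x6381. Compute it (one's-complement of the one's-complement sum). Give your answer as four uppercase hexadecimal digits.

EB22

One's-complement addition (fold any carry out of bit 15 back into bit 0):
  0x784A + 0x23C2 = 0x09C0C
  0x9C0C + 0xB3C4 = 0x14FD0 → wrap carry → 0x4FD1
  0x4FD1 + 0xB3F0 = 0x103C1 → wrap carry → 0x03C2
  0x03C2 + 0x1621 = 0x019E3
  0x19E3 + 0x9778 = 0x0B15B
  0xB15B + 0x6381 = 0x114DC → wrap carry → 0x14DD
One's-complement sum = 0x14DD.
Checksum = ~0x14DD & 0xFFFF = 0xEB22.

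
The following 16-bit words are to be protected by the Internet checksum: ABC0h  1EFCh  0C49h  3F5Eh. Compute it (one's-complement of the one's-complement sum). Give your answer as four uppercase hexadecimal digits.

E99B

One's-complement addition (fold any carry out of bit 15 back into bit 0):
  0xABC0 + 0x1EFC = 0x0CABC
  0xCABC + 0x0C49 = 0x0D705
  0xD705 + 0x3F5E = 0x11663 → wrap carry → 0x1664
One's-complement sum = 0x1664.
Checksum = ~0x1664 & 0xFFFF = 0xE99B.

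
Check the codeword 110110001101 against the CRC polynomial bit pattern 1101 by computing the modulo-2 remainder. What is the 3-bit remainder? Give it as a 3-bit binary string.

Modulo-2 division of 110110001101 by 1101:
  pos 0: 1101 XOR 1101 = 0000
  pos 4: 1000 XOR 1101 = 0101
  pos 5: 1011 XOR 1101 = 0110
  pos 6: 1101 XOR 1101 = 0000
Remainder = 001 (nonzero — an error is detected).

001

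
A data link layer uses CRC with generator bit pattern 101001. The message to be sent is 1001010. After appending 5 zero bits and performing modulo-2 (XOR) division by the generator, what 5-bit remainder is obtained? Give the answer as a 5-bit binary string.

00111

Append 5 zeros: 100101000000. Divide by 101001 (XOR where the leading bit is 1):
  pos 0: 100101 XOR 101001 = 001100
  pos 2: 110000 XOR 101001 = 011001
  pos 3: 110010 XOR 101001 = 011011
  pos 4: 110110 XOR 101001 = 011111
  pos 5: 111110 XOR 101001 = 010111
  pos 6: 101110 XOR 101001 = 000111
Remainder (last 5 bits) = 00111. This is the CRC / FCS.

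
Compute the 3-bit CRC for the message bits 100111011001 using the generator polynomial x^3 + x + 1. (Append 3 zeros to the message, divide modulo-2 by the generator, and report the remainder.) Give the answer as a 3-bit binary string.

Append 3 zeros: 100111011001000. Divide by 1011 (XOR where the leading bit is 1):
  pos 0: 1001 XOR 1011 = 0010
  pos 2: 1011 XOR 1011 = 0000
  pos 7: 1100 XOR 1011 = 0111
  pos 8: 1111 XOR 1011 = 0100
  pos 9: 1000 XOR 1011 = 0011
  pos 11: 1100 XOR 1011 = 0111
Remainder (last 3 bits) = 111. This is the CRC / FCS.

111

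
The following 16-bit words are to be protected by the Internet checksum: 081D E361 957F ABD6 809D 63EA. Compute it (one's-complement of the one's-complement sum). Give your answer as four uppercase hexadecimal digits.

One's-complement addition (fold any carry out of bit 15 back into bit 0):
  0x081D + 0xE361 = 0x0EB7E
  0xEB7E + 0x957F = 0x180FD → wrap carry → 0x80FE
  0x80FE + 0xABD6 = 0x12CD4 → wrap carry → 0x2CD5
  0x2CD5 + 0x809D = 0x0AD72
  0xAD72 + 0x63EA = 0x1115C → wrap carry → 0x115D
One's-complement sum = 0x115D.
Checksum = ~0x115D & 0xFFFF = 0xEEA2.

EEA2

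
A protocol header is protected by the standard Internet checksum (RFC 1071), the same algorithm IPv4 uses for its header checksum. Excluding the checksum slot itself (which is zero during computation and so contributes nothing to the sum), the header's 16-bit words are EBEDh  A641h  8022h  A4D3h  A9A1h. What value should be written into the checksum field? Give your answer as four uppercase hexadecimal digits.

One's-complement addition (fold any carry out of bit 15 back into bit 0):
  0xEBED + 0xA641 = 0x1922E → wrap carry → 0x922F
  0x922F + 0x8022 = 0x11251 → wrap carry → 0x1252
  0x1252 + 0xA4D3 = 0x0B725
  0xB725 + 0xA9A1 = 0x160C6 → wrap carry → 0x60C7
One's-complement sum = 0x60C7.
Checksum = ~0x60C7 & 0xFFFF = 0x9F38.

9F38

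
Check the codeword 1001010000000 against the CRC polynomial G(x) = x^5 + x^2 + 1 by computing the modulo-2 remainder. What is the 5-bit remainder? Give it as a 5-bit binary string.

00000

Modulo-2 division of 1001010000000 by 100101:
  pos 0: 100101 XOR 100101 = 000000
Remainder = 00000 (zero — the frame passes the CRC check).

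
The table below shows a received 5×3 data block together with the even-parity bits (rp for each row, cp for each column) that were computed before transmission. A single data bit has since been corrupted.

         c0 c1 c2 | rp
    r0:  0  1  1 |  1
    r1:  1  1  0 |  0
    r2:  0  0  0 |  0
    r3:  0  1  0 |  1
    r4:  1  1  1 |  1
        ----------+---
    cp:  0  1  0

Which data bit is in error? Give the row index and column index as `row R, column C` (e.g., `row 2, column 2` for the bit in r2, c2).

Recompute each row's even parity and compare to rp:
  r0: data parity 0, sent rp 1 → mismatch
  r1: data parity 0, sent rp 0 → ok
  r2: data parity 0, sent rp 0 → ok
  r3: data parity 1, sent rp 1 → ok
  r4: data parity 1, sent rp 1 → ok
Recompute each column's even parity and compare to cp:
  c0: data parity 0, sent cp 0 → ok
  c1: data parity 0, sent cp 1 → mismatch
  c2: data parity 0, sent cp 0 → ok
Exactly one row (r0) and one column (c1) fail → the flipped bit is at their intersection.

row 0, column 1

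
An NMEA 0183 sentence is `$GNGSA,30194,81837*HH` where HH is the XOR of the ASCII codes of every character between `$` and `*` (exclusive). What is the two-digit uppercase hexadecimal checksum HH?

XOR the ASCII codes of the payload characters:
  'G' = 0x47 → acc = 0x47
  'N' = 0x4E → acc = 0x09
  'G' = 0x47 → acc = 0x4E
  'S' = 0x53 → acc = 0x1D
  'A' = 0x41 → acc = 0x5C
  ',' = 0x2C → acc = 0x70
  '3' = 0x33 → acc = 0x43
  '0' = 0x30 → acc = 0x73
  '1' = 0x31 → acc = 0x42
  '9' = 0x39 → acc = 0x7B
  '4' = 0x34 → acc = 0x4F
  ',' = 0x2C → acc = 0x63
  '8' = 0x38 → acc = 0x5B
  '1' = 0x31 → acc = 0x6A
  '8' = 0x38 → acc = 0x52
  '3' = 0x33 → acc = 0x61
  '7' = 0x37 → acc = 0x56
Checksum = 0x56.

56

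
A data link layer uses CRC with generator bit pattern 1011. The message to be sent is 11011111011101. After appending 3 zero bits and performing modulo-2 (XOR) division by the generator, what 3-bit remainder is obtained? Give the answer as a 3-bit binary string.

Append 3 zeros: 11011111011101000. Divide by 1011 (XOR where the leading bit is 1):
  pos 0: 1101 XOR 1011 = 0110
  pos 1: 1101 XOR 1011 = 0110
  pos 2: 1101 XOR 1011 = 0110
  pos 3: 1101 XOR 1011 = 0110
  pos 4: 1101 XOR 1011 = 0110
  pos 5: 1100 XOR 1011 = 0111
  pos 6: 1111 XOR 1011 = 0100
  pos 7: 1001 XOR 1011 = 0010
  pos 9: 1010 XOR 1011 = 0001
  pos 12: 1100 XOR 1011 = 0111
  pos 13: 1110 XOR 1011 = 0101
Remainder (last 3 bits) = 101. This is the CRC / FCS.

101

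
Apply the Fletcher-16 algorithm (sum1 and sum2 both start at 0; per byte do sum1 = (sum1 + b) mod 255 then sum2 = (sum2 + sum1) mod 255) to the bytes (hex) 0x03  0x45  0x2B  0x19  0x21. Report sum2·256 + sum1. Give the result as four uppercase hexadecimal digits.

F8AD

Running sums (mod 255):
  after byte 0 (0x03): sum1=3, sum2=3
  after byte 1 (0x45): sum1=72, sum2=75
  after byte 2 (0x2B): sum1=115, sum2=190
  after byte 3 (0x19): sum1=140, sum2=75
  after byte 4 (0x21): sum1=173, sum2=248
Checksum = sum2·256 + sum1 = 248·256 + 173 = 63661 = 0xF8AD.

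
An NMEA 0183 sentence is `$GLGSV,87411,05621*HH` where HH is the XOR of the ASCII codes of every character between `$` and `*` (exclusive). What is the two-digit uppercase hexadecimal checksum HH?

42

XOR the ASCII codes of the payload characters:
  'G' = 0x47 → acc = 0x47
  'L' = 0x4C → acc = 0x0B
  'G' = 0x47 → acc = 0x4C
  'S' = 0x53 → acc = 0x1F
  'V' = 0x56 → acc = 0x49
  ',' = 0x2C → acc = 0x65
  '8' = 0x38 → acc = 0x5D
  '7' = 0x37 → acc = 0x6A
  '4' = 0x34 → acc = 0x5E
  '1' = 0x31 → acc = 0x6F
  '1' = 0x31 → acc = 0x5E
  ',' = 0x2C → acc = 0x72
  '0' = 0x30 → acc = 0x42
  '5' = 0x35 → acc = 0x77
  '6' = 0x36 → acc = 0x41
  '2' = 0x32 → acc = 0x73
  '1' = 0x31 → acc = 0x42
Checksum = 0x42.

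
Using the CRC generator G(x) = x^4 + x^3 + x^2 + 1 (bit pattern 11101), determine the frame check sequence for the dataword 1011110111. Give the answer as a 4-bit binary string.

Append 4 zeros: 10111101110000. Divide by 11101 (XOR where the leading bit is 1):
  pos 0: 10111 XOR 11101 = 01010
  pos 1: 10101 XOR 11101 = 01000
  pos 2: 10000 XOR 11101 = 01101
  pos 3: 11011 XOR 11101 = 00110
  pos 5: 11011 XOR 11101 = 00110
  pos 7: 11000 XOR 11101 = 00101
  pos 9: 10100 XOR 11101 = 01001
Remainder (last 4 bits) = 1001. This is the CRC / FCS.

1001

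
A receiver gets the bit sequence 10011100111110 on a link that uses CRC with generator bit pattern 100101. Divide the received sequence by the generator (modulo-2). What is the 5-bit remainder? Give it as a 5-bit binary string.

Modulo-2 division of 10011100111110 by 100101:
  pos 0: 100111 XOR 100101 = 000010
  pos 4: 100011 XOR 100101 = 000110
  pos 7: 110111 XOR 100101 = 010010
  pos 8: 100100 XOR 100101 = 000001
Remainder = 00001 (nonzero — an error is detected).

00001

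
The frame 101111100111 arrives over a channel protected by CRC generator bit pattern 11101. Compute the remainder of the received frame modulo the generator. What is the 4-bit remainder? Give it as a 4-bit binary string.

Modulo-2 division of 101111100111 by 11101:
  pos 0: 10111 XOR 11101 = 01010
  pos 1: 10101 XOR 11101 = 01000
  pos 2: 10001 XOR 11101 = 01100
  pos 3: 11000 XOR 11101 = 00101
  pos 5: 10101 XOR 11101 = 01000
  pos 6: 10001 XOR 11101 = 01100
  pos 7: 11001 XOR 11101 = 00100
Remainder = 0100 (nonzero — an error is detected).

0100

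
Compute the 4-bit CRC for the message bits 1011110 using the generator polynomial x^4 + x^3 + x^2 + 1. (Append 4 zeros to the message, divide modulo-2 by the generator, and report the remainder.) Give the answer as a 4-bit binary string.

Append 4 zeros: 10111100000. Divide by 11101 (XOR where the leading bit is 1):
  pos 0: 10111 XOR 11101 = 01010
  pos 1: 10101 XOR 11101 = 01000
  pos 2: 10000 XOR 11101 = 01101
  pos 3: 11010 XOR 11101 = 00111
  pos 5: 11100 XOR 11101 = 00001
Remainder (last 4 bits) = 0010. This is the CRC / FCS.

0010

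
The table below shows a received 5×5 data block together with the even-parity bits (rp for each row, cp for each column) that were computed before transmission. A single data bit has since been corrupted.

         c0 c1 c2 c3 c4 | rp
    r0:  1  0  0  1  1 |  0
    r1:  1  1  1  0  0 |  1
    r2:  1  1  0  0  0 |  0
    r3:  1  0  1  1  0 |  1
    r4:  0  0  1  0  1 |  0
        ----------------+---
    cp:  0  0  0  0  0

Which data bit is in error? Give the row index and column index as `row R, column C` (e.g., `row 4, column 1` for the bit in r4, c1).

Recompute each row's even parity and compare to rp:
  r0: data parity 1, sent rp 0 → mismatch
  r1: data parity 1, sent rp 1 → ok
  r2: data parity 0, sent rp 0 → ok
  r3: data parity 1, sent rp 1 → ok
  r4: data parity 0, sent rp 0 → ok
Recompute each column's even parity and compare to cp:
  c0: data parity 0, sent cp 0 → ok
  c1: data parity 0, sent cp 0 → ok
  c2: data parity 1, sent cp 0 → mismatch
  c3: data parity 0, sent cp 0 → ok
  c4: data parity 0, sent cp 0 → ok
Exactly one row (r0) and one column (c2) fail → the flipped bit is at their intersection.

row 0, column 2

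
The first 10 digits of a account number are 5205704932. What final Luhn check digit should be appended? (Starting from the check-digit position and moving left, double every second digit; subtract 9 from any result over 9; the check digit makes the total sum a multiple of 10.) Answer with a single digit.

3

Partial digits right→left: 2 3 9 4 0 7 5 0 2 5
Double every second digit counting from the check-digit position (so the 1st, 3rd, 5th, ... of the partial from the right).
  doubled (with −9 where >9): 4 9 0 1 4 → sum 18
  kept as-is: 3 4 7 0 5 → sum 19
Total = 18 + 19 = 37.
Check digit = (10 − (37 mod 10)) mod 10 = 3.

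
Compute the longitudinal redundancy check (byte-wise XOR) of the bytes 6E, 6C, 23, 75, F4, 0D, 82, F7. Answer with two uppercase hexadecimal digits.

XOR the bytes together:
  start with 0x6E
  0x6E ⊕ 0x6C = 0x02
  0x02 ⊕ 0x23 = 0x21
  0x21 ⊕ 0x75 = 0x54
  0x54 ⊕ 0xF4 = 0xA0
  0xA0 ⊕ 0x0D = 0xAD
  0xAD ⊕ 0x82 = 0x2F
  0x2F ⊕ 0xF7 = 0xD8

D8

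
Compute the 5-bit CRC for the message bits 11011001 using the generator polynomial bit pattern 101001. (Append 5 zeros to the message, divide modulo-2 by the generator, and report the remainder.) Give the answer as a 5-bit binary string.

Append 5 zeros: 1101100100000. Divide by 101001 (XOR where the leading bit is 1):
  pos 0: 110110 XOR 101001 = 011111
  pos 1: 111110 XOR 101001 = 010111
  pos 2: 101111 XOR 101001 = 000110
  pos 5: 110000 XOR 101001 = 011001
  pos 6: 110010 XOR 101001 = 011011
  pos 7: 110110 XOR 101001 = 011111
Remainder (last 5 bits) = 11111. This is the CRC / FCS.

11111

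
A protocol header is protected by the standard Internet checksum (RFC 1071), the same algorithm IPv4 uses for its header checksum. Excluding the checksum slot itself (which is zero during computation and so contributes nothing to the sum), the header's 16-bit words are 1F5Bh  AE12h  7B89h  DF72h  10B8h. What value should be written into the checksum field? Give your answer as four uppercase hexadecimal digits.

One's-complement addition (fold any carry out of bit 15 back into bit 0):
  0x1F5B + 0xAE12 = 0x0CD6D
  0xCD6D + 0x7B89 = 0x148F6 → wrap carry → 0x48F7
  0x48F7 + 0xDF72 = 0x12869 → wrap carry → 0x286A
  0x286A + 0x10B8 = 0x03922
One's-complement sum = 0x3922.
Checksum = ~0x3922 & 0xFFFF = 0xC6DD.

C6DD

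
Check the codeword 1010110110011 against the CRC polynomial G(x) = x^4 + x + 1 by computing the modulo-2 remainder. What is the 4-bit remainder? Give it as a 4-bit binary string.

Modulo-2 division of 1010110110011 by 10011:
  pos 0: 10101 XOR 10011 = 00110
  pos 2: 11010 XOR 10011 = 01001
  pos 3: 10011 XOR 10011 = 00000
  pos 8: 10011 XOR 10011 = 00000
Remainder = 0000 (zero — the frame passes the CRC check).

0000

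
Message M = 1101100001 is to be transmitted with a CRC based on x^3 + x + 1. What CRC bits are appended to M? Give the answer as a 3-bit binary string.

Append 3 zeros: 1101100001000. Divide by 1011 (XOR where the leading bit is 1):
  pos 0: 1101 XOR 1011 = 0110
  pos 1: 1101 XOR 1011 = 0110
  pos 2: 1100 XOR 1011 = 0111
  pos 3: 1110 XOR 1011 = 0101
  pos 4: 1010 XOR 1011 = 0001
  pos 7: 1010 XOR 1011 = 0001
Remainder (last 3 bits) = 100. This is the CRC / FCS.

100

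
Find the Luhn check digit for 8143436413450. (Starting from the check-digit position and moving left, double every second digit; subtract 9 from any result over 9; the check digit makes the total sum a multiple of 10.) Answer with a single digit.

5

Partial digits right→left: 0 5 4 3 1 4 6 3 4 3 4 1 8
Double every second digit counting from the check-digit position (so the 1st, 3rd, 5th, ... of the partial from the right).
  doubled (with −9 where >9): 0 8 2 3 8 8 7 → sum 36
  kept as-is: 5 3 4 3 3 1 → sum 19
Total = 36 + 19 = 55.
Check digit = (10 − (55 mod 10)) mod 10 = 5.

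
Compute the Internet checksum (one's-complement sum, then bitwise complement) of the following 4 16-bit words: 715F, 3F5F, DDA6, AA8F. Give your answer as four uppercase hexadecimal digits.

C70A

One's-complement addition (fold any carry out of bit 15 back into bit 0):
  0x715F + 0x3F5F = 0x0B0BE
  0xB0BE + 0xDDA6 = 0x18E64 → wrap carry → 0x8E65
  0x8E65 + 0xAA8F = 0x138F4 → wrap carry → 0x38F5
One's-complement sum = 0x38F5.
Checksum = ~0x38F5 & 0xFFFF = 0xC70A.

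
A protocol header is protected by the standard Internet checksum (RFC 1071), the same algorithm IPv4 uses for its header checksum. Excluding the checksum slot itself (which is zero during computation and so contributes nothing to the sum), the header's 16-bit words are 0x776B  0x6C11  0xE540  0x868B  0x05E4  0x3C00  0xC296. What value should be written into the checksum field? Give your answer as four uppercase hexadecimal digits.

AC3B

One's-complement addition (fold any carry out of bit 15 back into bit 0):
  0x776B + 0x6C11 = 0x0E37C
  0xE37C + 0xE540 = 0x1C8BC → wrap carry → 0xC8BD
  0xC8BD + 0x868B = 0x14F48 → wrap carry → 0x4F49
  0x4F49 + 0x05E4 = 0x0552D
  0x552D + 0x3C00 = 0x0912D
  0x912D + 0xC296 = 0x153C3 → wrap carry → 0x53C4
One's-complement sum = 0x53C4.
Checksum = ~0x53C4 & 0xFFFF = 0xAC3B.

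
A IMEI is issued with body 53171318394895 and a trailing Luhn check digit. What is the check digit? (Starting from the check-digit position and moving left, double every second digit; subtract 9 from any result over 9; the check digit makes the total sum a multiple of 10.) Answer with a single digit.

Partial digits right→left: 5 9 8 4 9 3 8 1 3 1 7 1 3 5
Double every second digit counting from the check-digit position (so the 1st, 3rd, 5th, ... of the partial from the right).
  doubled (with −9 where >9): 1 7 9 7 6 5 6 → sum 41
  kept as-is: 9 4 3 1 1 1 5 → sum 24
Total = 41 + 24 = 65.
Check digit = (10 − (65 mod 10)) mod 10 = 5.

5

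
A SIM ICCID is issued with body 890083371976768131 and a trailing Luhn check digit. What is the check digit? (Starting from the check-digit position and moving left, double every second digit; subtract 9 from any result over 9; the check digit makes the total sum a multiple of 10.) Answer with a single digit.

6

Partial digits right→left: 1 3 1 8 6 7 6 7 9 1 7 3 3 8 0 0 9 8
Double every second digit counting from the check-digit position (so the 1st, 3rd, 5th, ... of the partial from the right).
  doubled (with −9 where >9): 2 2 3 3 9 5 6 0 9 → sum 39
  kept as-is: 3 8 7 7 1 3 8 0 8 → sum 45
Total = 39 + 45 = 84.
Check digit = (10 − (84 mod 10)) mod 10 = 6.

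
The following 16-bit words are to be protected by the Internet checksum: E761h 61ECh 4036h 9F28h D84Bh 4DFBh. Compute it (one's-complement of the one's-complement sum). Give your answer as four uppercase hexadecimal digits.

B10B

One's-complement addition (fold any carry out of bit 15 back into bit 0):
  0xE761 + 0x61EC = 0x1494D → wrap carry → 0x494E
  0x494E + 0x4036 = 0x08984
  0x8984 + 0x9F28 = 0x128AC → wrap carry → 0x28AD
  0x28AD + 0xD84B = 0x100F8 → wrap carry → 0x00F9
  0x00F9 + 0x4DFB = 0x04EF4
One's-complement sum = 0x4EF4.
Checksum = ~0x4EF4 & 0xFFFF = 0xB10B.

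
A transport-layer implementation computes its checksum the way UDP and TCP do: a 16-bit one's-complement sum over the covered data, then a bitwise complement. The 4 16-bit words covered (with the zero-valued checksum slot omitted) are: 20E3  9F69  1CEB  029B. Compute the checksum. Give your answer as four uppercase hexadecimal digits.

202D

One's-complement addition (fold any carry out of bit 15 back into bit 0):
  0x20E3 + 0x9F69 = 0x0C04C
  0xC04C + 0x1CEB = 0x0DD37
  0xDD37 + 0x029B = 0x0DFD2
One's-complement sum = 0xDFD2.
Checksum = ~0xDFD2 & 0xFFFF = 0x202D.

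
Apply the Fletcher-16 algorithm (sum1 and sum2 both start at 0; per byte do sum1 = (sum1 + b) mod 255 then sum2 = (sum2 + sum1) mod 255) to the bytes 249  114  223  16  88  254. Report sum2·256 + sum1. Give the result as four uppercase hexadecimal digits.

77B3

Running sums (mod 255):
  after byte 0 (249): sum1=249, sum2=249
  after byte 1 (114): sum1=108, sum2=102
  after byte 2 (223): sum1=76, sum2=178
  after byte 3 (16): sum1=92, sum2=15
  after byte 4 (88): sum1=180, sum2=195
  after byte 5 (254): sum1=179, sum2=119
Checksum = sum2·256 + sum1 = 119·256 + 179 = 30643 = 0x77B3.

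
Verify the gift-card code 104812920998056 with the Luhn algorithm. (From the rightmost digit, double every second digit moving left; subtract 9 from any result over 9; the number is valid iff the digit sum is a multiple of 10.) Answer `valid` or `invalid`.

invalid

From the right, keep odd positions and double even positions (subtract 9 from any doubled value over 9):
  doubled (positions 2,4,...): 1 7 9 4 4 7 0 → sum 32
  kept (positions 1,3,...): 6 0 9 0 9 1 4 1 → sum 30
Total = 62.
62 mod 10 = 2, so the number is invalid.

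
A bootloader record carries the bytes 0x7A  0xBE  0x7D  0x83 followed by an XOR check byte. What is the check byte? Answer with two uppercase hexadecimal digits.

3A

XOR the bytes together:
  start with 0x7A
  0x7A ⊕ 0xBE = 0xC4
  0xC4 ⊕ 0x7D = 0xB9
  0xB9 ⊕ 0x83 = 0x3A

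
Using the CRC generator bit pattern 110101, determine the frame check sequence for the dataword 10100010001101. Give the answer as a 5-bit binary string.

11110

Append 5 zeros: 1010001000110100000. Divide by 110101 (XOR where the leading bit is 1):
  pos 0: 101000 XOR 110101 = 011101
  pos 1: 111011 XOR 110101 = 001110
  pos 3: 111000 XOR 110101 = 001101
  pos 5: 110101 XOR 110101 = 000000
  pos 11: 101000 XOR 110101 = 011101
  pos 12: 111010 XOR 110101 = 001111
Remainder (last 5 bits) = 11110. This is the CRC / FCS.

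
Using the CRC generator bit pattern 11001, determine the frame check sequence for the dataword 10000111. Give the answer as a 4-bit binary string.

Append 4 zeros: 100001110000. Divide by 11001 (XOR where the leading bit is 1):
  pos 0: 10000 XOR 11001 = 01001
  pos 1: 10011 XOR 11001 = 01010
  pos 2: 10101 XOR 11001 = 01100
  pos 3: 11001 XOR 11001 = 00000
Remainder (last 4 bits) = 0000. This is the CRC / FCS.

0000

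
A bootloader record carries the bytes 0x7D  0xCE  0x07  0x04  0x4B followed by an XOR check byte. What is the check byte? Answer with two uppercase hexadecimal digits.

XOR the bytes together:
  start with 0x7D
  0x7D ⊕ 0xCE = 0xB3
  0xB3 ⊕ 0x07 = 0xB4
  0xB4 ⊕ 0x04 = 0xB0
  0xB0 ⊕ 0x4B = 0xFB

FB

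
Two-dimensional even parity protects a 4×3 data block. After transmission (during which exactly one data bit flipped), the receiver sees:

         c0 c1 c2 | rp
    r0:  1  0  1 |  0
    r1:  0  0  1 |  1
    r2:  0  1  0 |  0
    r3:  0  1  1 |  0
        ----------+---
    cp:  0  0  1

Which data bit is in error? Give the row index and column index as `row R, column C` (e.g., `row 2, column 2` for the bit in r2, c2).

Recompute each row's even parity and compare to rp:
  r0: data parity 0, sent rp 0 → ok
  r1: data parity 1, sent rp 1 → ok
  r2: data parity 1, sent rp 0 → mismatch
  r3: data parity 0, sent rp 0 → ok
Recompute each column's even parity and compare to cp:
  c0: data parity 1, sent cp 0 → mismatch
  c1: data parity 0, sent cp 0 → ok
  c2: data parity 1, sent cp 1 → ok
Exactly one row (r2) and one column (c0) fail → the flipped bit is at their intersection.

row 2, column 0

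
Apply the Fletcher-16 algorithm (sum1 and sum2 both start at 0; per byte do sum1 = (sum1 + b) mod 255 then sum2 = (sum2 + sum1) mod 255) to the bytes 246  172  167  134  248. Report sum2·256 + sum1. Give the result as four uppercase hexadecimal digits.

82CA

Running sums (mod 255):
  after byte 0 (246): sum1=246, sum2=246
  after byte 1 (172): sum1=163, sum2=154
  after byte 2 (167): sum1=75, sum2=229
  after byte 3 (134): sum1=209, sum2=183
  after byte 4 (248): sum1=202, sum2=130
Checksum = sum2·256 + sum1 = 130·256 + 202 = 33482 = 0x82CA.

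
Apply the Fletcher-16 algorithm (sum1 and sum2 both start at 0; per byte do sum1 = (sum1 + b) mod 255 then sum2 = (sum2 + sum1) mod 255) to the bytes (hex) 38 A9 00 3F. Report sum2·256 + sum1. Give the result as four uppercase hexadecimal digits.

Running sums (mod 255):
  after byte 0 (38): sum1=56, sum2=56
  after byte 1 (A9): sum1=225, sum2=26
  after byte 2 (00): sum1=225, sum2=251
  after byte 3 (3F): sum1=33, sum2=29
Checksum = sum2·256 + sum1 = 29·256 + 33 = 7457 = 0x1D21.

1D21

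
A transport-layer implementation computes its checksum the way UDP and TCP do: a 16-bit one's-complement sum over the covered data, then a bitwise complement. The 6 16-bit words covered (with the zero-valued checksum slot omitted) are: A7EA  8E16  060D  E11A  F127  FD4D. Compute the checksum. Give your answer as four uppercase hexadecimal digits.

F460

One's-complement addition (fold any carry out of bit 15 back into bit 0):
  0xA7EA + 0x8E16 = 0x13600 → wrap carry → 0x3601
  0x3601 + 0x060D = 0x03C0E
  0x3C0E + 0xE11A = 0x11D28 → wrap carry → 0x1D29
  0x1D29 + 0xF127 = 0x10E50 → wrap carry → 0x0E51
  0x0E51 + 0xFD4D = 0x10B9E → wrap carry → 0x0B9F
One's-complement sum = 0x0B9F.
Checksum = ~0x0B9F & 0xFFFF = 0xF460.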